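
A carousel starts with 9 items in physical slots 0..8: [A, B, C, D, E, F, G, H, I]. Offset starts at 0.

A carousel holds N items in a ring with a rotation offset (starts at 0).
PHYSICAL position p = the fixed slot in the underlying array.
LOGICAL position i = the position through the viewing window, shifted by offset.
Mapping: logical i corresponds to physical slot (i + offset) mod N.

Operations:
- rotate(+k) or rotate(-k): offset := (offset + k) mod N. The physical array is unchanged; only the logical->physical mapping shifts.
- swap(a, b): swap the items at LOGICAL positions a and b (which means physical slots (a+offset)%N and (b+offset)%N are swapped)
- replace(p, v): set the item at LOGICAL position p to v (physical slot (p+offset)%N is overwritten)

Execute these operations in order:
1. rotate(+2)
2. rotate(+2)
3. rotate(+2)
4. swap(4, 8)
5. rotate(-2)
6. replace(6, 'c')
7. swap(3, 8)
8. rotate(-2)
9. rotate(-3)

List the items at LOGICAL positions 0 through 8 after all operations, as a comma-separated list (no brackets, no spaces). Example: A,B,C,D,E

Answer: I,A,c,C,H,E,B,G,D

Derivation:
After op 1 (rotate(+2)): offset=2, physical=[A,B,C,D,E,F,G,H,I], logical=[C,D,E,F,G,H,I,A,B]
After op 2 (rotate(+2)): offset=4, physical=[A,B,C,D,E,F,G,H,I], logical=[E,F,G,H,I,A,B,C,D]
After op 3 (rotate(+2)): offset=6, physical=[A,B,C,D,E,F,G,H,I], logical=[G,H,I,A,B,C,D,E,F]
After op 4 (swap(4, 8)): offset=6, physical=[A,F,C,D,E,B,G,H,I], logical=[G,H,I,A,F,C,D,E,B]
After op 5 (rotate(-2)): offset=4, physical=[A,F,C,D,E,B,G,H,I], logical=[E,B,G,H,I,A,F,C,D]
After op 6 (replace(6, 'c')): offset=4, physical=[A,c,C,D,E,B,G,H,I], logical=[E,B,G,H,I,A,c,C,D]
After op 7 (swap(3, 8)): offset=4, physical=[A,c,C,H,E,B,G,D,I], logical=[E,B,G,D,I,A,c,C,H]
After op 8 (rotate(-2)): offset=2, physical=[A,c,C,H,E,B,G,D,I], logical=[C,H,E,B,G,D,I,A,c]
After op 9 (rotate(-3)): offset=8, physical=[A,c,C,H,E,B,G,D,I], logical=[I,A,c,C,H,E,B,G,D]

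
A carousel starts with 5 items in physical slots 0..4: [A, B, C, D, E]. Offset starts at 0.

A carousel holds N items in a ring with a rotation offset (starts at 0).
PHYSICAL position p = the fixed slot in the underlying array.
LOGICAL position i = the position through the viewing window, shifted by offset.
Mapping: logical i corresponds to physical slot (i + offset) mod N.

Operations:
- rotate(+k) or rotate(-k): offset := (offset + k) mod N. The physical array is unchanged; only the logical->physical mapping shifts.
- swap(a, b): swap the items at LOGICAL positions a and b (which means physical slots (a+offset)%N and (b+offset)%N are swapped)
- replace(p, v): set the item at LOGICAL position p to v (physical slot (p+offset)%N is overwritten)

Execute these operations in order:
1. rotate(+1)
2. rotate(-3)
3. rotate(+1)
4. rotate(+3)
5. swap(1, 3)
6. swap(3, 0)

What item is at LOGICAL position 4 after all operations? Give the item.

Answer: B

Derivation:
After op 1 (rotate(+1)): offset=1, physical=[A,B,C,D,E], logical=[B,C,D,E,A]
After op 2 (rotate(-3)): offset=3, physical=[A,B,C,D,E], logical=[D,E,A,B,C]
After op 3 (rotate(+1)): offset=4, physical=[A,B,C,D,E], logical=[E,A,B,C,D]
After op 4 (rotate(+3)): offset=2, physical=[A,B,C,D,E], logical=[C,D,E,A,B]
After op 5 (swap(1, 3)): offset=2, physical=[D,B,C,A,E], logical=[C,A,E,D,B]
After op 6 (swap(3, 0)): offset=2, physical=[C,B,D,A,E], logical=[D,A,E,C,B]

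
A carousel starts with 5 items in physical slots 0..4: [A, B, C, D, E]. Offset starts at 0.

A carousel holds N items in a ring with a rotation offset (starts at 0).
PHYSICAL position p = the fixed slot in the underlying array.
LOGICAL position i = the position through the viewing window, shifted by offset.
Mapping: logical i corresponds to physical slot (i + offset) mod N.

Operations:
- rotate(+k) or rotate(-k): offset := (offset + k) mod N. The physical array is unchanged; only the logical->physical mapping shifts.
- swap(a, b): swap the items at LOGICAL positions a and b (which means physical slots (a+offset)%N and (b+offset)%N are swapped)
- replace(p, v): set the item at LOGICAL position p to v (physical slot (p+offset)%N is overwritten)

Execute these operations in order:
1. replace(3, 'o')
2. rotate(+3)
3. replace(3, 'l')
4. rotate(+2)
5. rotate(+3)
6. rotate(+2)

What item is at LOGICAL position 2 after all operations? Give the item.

Answer: C

Derivation:
After op 1 (replace(3, 'o')): offset=0, physical=[A,B,C,o,E], logical=[A,B,C,o,E]
After op 2 (rotate(+3)): offset=3, physical=[A,B,C,o,E], logical=[o,E,A,B,C]
After op 3 (replace(3, 'l')): offset=3, physical=[A,l,C,o,E], logical=[o,E,A,l,C]
After op 4 (rotate(+2)): offset=0, physical=[A,l,C,o,E], logical=[A,l,C,o,E]
After op 5 (rotate(+3)): offset=3, physical=[A,l,C,o,E], logical=[o,E,A,l,C]
After op 6 (rotate(+2)): offset=0, physical=[A,l,C,o,E], logical=[A,l,C,o,E]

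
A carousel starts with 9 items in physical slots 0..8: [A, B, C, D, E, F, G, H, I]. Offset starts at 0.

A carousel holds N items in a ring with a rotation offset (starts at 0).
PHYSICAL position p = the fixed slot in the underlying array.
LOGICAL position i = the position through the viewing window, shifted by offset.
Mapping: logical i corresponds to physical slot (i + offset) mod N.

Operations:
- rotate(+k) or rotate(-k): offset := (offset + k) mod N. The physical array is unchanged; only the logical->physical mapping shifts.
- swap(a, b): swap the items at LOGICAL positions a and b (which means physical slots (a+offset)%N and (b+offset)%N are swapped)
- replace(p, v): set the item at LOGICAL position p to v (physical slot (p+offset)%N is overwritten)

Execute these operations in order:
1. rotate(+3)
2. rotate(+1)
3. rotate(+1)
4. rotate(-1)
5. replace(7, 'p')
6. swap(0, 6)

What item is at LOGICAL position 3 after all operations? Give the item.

After op 1 (rotate(+3)): offset=3, physical=[A,B,C,D,E,F,G,H,I], logical=[D,E,F,G,H,I,A,B,C]
After op 2 (rotate(+1)): offset=4, physical=[A,B,C,D,E,F,G,H,I], logical=[E,F,G,H,I,A,B,C,D]
After op 3 (rotate(+1)): offset=5, physical=[A,B,C,D,E,F,G,H,I], logical=[F,G,H,I,A,B,C,D,E]
After op 4 (rotate(-1)): offset=4, physical=[A,B,C,D,E,F,G,H,I], logical=[E,F,G,H,I,A,B,C,D]
After op 5 (replace(7, 'p')): offset=4, physical=[A,B,p,D,E,F,G,H,I], logical=[E,F,G,H,I,A,B,p,D]
After op 6 (swap(0, 6)): offset=4, physical=[A,E,p,D,B,F,G,H,I], logical=[B,F,G,H,I,A,E,p,D]

Answer: H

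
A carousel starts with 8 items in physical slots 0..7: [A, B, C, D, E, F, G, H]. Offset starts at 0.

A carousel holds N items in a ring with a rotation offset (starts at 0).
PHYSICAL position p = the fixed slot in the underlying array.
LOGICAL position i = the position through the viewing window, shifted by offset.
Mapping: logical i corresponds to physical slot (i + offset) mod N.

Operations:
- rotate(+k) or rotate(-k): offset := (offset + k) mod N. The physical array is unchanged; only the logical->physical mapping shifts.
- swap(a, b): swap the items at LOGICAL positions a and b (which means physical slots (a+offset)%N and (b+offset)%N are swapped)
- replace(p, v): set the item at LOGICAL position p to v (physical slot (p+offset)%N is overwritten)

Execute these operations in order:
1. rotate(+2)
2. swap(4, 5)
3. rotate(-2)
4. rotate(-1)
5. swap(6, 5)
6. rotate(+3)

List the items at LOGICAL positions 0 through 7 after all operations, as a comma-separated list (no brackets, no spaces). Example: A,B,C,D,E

After op 1 (rotate(+2)): offset=2, physical=[A,B,C,D,E,F,G,H], logical=[C,D,E,F,G,H,A,B]
After op 2 (swap(4, 5)): offset=2, physical=[A,B,C,D,E,F,H,G], logical=[C,D,E,F,H,G,A,B]
After op 3 (rotate(-2)): offset=0, physical=[A,B,C,D,E,F,H,G], logical=[A,B,C,D,E,F,H,G]
After op 4 (rotate(-1)): offset=7, physical=[A,B,C,D,E,F,H,G], logical=[G,A,B,C,D,E,F,H]
After op 5 (swap(6, 5)): offset=7, physical=[A,B,C,D,F,E,H,G], logical=[G,A,B,C,D,F,E,H]
After op 6 (rotate(+3)): offset=2, physical=[A,B,C,D,F,E,H,G], logical=[C,D,F,E,H,G,A,B]

Answer: C,D,F,E,H,G,A,B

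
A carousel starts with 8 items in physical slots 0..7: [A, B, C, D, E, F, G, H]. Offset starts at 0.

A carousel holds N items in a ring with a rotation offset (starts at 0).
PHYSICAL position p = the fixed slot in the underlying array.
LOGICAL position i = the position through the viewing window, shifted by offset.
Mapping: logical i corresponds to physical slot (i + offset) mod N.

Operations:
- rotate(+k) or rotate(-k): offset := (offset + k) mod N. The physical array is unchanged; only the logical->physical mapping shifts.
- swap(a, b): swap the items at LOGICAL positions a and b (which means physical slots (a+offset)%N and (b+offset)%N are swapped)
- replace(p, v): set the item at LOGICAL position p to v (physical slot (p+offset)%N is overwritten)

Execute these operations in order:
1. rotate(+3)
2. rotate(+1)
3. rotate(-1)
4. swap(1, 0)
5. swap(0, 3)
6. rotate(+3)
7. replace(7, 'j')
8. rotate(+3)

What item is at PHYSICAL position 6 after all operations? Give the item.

Answer: E

Derivation:
After op 1 (rotate(+3)): offset=3, physical=[A,B,C,D,E,F,G,H], logical=[D,E,F,G,H,A,B,C]
After op 2 (rotate(+1)): offset=4, physical=[A,B,C,D,E,F,G,H], logical=[E,F,G,H,A,B,C,D]
After op 3 (rotate(-1)): offset=3, physical=[A,B,C,D,E,F,G,H], logical=[D,E,F,G,H,A,B,C]
After op 4 (swap(1, 0)): offset=3, physical=[A,B,C,E,D,F,G,H], logical=[E,D,F,G,H,A,B,C]
After op 5 (swap(0, 3)): offset=3, physical=[A,B,C,G,D,F,E,H], logical=[G,D,F,E,H,A,B,C]
After op 6 (rotate(+3)): offset=6, physical=[A,B,C,G,D,F,E,H], logical=[E,H,A,B,C,G,D,F]
After op 7 (replace(7, 'j')): offset=6, physical=[A,B,C,G,D,j,E,H], logical=[E,H,A,B,C,G,D,j]
After op 8 (rotate(+3)): offset=1, physical=[A,B,C,G,D,j,E,H], logical=[B,C,G,D,j,E,H,A]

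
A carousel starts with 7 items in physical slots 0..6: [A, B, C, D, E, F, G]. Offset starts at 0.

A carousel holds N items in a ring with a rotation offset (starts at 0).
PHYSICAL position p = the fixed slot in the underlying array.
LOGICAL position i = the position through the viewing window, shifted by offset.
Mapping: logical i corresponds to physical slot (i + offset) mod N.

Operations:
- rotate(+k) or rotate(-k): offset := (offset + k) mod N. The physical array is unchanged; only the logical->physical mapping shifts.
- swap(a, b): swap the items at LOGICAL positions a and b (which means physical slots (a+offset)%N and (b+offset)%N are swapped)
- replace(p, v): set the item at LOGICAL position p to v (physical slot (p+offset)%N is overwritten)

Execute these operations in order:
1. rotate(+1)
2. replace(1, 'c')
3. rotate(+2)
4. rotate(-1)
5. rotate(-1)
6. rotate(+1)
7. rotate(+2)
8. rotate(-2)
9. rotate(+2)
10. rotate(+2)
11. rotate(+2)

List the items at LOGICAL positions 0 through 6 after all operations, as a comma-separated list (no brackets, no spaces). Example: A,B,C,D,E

Answer: B,c,D,E,F,G,A

Derivation:
After op 1 (rotate(+1)): offset=1, physical=[A,B,C,D,E,F,G], logical=[B,C,D,E,F,G,A]
After op 2 (replace(1, 'c')): offset=1, physical=[A,B,c,D,E,F,G], logical=[B,c,D,E,F,G,A]
After op 3 (rotate(+2)): offset=3, physical=[A,B,c,D,E,F,G], logical=[D,E,F,G,A,B,c]
After op 4 (rotate(-1)): offset=2, physical=[A,B,c,D,E,F,G], logical=[c,D,E,F,G,A,B]
After op 5 (rotate(-1)): offset=1, physical=[A,B,c,D,E,F,G], logical=[B,c,D,E,F,G,A]
After op 6 (rotate(+1)): offset=2, physical=[A,B,c,D,E,F,G], logical=[c,D,E,F,G,A,B]
After op 7 (rotate(+2)): offset=4, physical=[A,B,c,D,E,F,G], logical=[E,F,G,A,B,c,D]
After op 8 (rotate(-2)): offset=2, physical=[A,B,c,D,E,F,G], logical=[c,D,E,F,G,A,B]
After op 9 (rotate(+2)): offset=4, physical=[A,B,c,D,E,F,G], logical=[E,F,G,A,B,c,D]
After op 10 (rotate(+2)): offset=6, physical=[A,B,c,D,E,F,G], logical=[G,A,B,c,D,E,F]
After op 11 (rotate(+2)): offset=1, physical=[A,B,c,D,E,F,G], logical=[B,c,D,E,F,G,A]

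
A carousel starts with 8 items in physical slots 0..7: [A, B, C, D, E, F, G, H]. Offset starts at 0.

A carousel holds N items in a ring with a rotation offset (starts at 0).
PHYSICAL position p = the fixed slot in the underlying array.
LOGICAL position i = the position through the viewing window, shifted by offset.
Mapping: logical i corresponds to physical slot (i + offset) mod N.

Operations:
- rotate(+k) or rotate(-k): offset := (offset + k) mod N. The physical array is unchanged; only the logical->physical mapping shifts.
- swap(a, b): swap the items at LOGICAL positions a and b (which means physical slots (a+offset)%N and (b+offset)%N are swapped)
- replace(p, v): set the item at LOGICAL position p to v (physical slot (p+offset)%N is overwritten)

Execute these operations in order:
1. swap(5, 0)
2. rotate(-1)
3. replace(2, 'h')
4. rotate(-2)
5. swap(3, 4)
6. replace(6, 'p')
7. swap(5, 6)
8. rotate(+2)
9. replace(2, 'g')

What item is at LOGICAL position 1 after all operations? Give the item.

Answer: h

Derivation:
After op 1 (swap(5, 0)): offset=0, physical=[F,B,C,D,E,A,G,H], logical=[F,B,C,D,E,A,G,H]
After op 2 (rotate(-1)): offset=7, physical=[F,B,C,D,E,A,G,H], logical=[H,F,B,C,D,E,A,G]
After op 3 (replace(2, 'h')): offset=7, physical=[F,h,C,D,E,A,G,H], logical=[H,F,h,C,D,E,A,G]
After op 4 (rotate(-2)): offset=5, physical=[F,h,C,D,E,A,G,H], logical=[A,G,H,F,h,C,D,E]
After op 5 (swap(3, 4)): offset=5, physical=[h,F,C,D,E,A,G,H], logical=[A,G,H,h,F,C,D,E]
After op 6 (replace(6, 'p')): offset=5, physical=[h,F,C,p,E,A,G,H], logical=[A,G,H,h,F,C,p,E]
After op 7 (swap(5, 6)): offset=5, physical=[h,F,p,C,E,A,G,H], logical=[A,G,H,h,F,p,C,E]
After op 8 (rotate(+2)): offset=7, physical=[h,F,p,C,E,A,G,H], logical=[H,h,F,p,C,E,A,G]
After op 9 (replace(2, 'g')): offset=7, physical=[h,g,p,C,E,A,G,H], logical=[H,h,g,p,C,E,A,G]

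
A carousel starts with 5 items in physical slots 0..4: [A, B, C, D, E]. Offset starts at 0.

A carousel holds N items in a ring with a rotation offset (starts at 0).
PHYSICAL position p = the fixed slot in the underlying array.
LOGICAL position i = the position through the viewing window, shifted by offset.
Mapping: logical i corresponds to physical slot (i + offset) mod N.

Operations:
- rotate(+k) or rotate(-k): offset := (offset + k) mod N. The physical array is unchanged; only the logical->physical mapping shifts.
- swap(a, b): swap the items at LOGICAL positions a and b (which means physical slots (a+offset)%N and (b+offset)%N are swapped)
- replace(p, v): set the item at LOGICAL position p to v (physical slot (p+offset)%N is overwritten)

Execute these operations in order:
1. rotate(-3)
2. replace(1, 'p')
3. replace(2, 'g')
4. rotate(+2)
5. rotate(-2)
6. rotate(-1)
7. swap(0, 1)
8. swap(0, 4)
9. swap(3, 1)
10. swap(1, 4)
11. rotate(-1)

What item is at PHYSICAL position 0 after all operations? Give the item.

After op 1 (rotate(-3)): offset=2, physical=[A,B,C,D,E], logical=[C,D,E,A,B]
After op 2 (replace(1, 'p')): offset=2, physical=[A,B,C,p,E], logical=[C,p,E,A,B]
After op 3 (replace(2, 'g')): offset=2, physical=[A,B,C,p,g], logical=[C,p,g,A,B]
After op 4 (rotate(+2)): offset=4, physical=[A,B,C,p,g], logical=[g,A,B,C,p]
After op 5 (rotate(-2)): offset=2, physical=[A,B,C,p,g], logical=[C,p,g,A,B]
After op 6 (rotate(-1)): offset=1, physical=[A,B,C,p,g], logical=[B,C,p,g,A]
After op 7 (swap(0, 1)): offset=1, physical=[A,C,B,p,g], logical=[C,B,p,g,A]
After op 8 (swap(0, 4)): offset=1, physical=[C,A,B,p,g], logical=[A,B,p,g,C]
After op 9 (swap(3, 1)): offset=1, physical=[C,A,g,p,B], logical=[A,g,p,B,C]
After op 10 (swap(1, 4)): offset=1, physical=[g,A,C,p,B], logical=[A,C,p,B,g]
After op 11 (rotate(-1)): offset=0, physical=[g,A,C,p,B], logical=[g,A,C,p,B]

Answer: g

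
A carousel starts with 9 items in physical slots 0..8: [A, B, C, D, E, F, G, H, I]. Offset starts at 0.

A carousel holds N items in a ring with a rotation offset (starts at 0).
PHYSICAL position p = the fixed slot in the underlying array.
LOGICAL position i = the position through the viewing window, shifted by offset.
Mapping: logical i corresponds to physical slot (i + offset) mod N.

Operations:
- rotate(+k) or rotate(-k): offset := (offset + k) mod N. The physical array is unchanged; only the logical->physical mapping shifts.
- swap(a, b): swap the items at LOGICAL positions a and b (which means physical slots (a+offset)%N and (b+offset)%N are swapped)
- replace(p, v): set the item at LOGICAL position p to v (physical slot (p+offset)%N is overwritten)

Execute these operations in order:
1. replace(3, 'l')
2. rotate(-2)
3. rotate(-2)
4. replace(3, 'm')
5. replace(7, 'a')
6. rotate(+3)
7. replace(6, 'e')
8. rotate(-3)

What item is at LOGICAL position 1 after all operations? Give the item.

Answer: G

Derivation:
After op 1 (replace(3, 'l')): offset=0, physical=[A,B,C,l,E,F,G,H,I], logical=[A,B,C,l,E,F,G,H,I]
After op 2 (rotate(-2)): offset=7, physical=[A,B,C,l,E,F,G,H,I], logical=[H,I,A,B,C,l,E,F,G]
After op 3 (rotate(-2)): offset=5, physical=[A,B,C,l,E,F,G,H,I], logical=[F,G,H,I,A,B,C,l,E]
After op 4 (replace(3, 'm')): offset=5, physical=[A,B,C,l,E,F,G,H,m], logical=[F,G,H,m,A,B,C,l,E]
After op 5 (replace(7, 'a')): offset=5, physical=[A,B,C,a,E,F,G,H,m], logical=[F,G,H,m,A,B,C,a,E]
After op 6 (rotate(+3)): offset=8, physical=[A,B,C,a,E,F,G,H,m], logical=[m,A,B,C,a,E,F,G,H]
After op 7 (replace(6, 'e')): offset=8, physical=[A,B,C,a,E,e,G,H,m], logical=[m,A,B,C,a,E,e,G,H]
After op 8 (rotate(-3)): offset=5, physical=[A,B,C,a,E,e,G,H,m], logical=[e,G,H,m,A,B,C,a,E]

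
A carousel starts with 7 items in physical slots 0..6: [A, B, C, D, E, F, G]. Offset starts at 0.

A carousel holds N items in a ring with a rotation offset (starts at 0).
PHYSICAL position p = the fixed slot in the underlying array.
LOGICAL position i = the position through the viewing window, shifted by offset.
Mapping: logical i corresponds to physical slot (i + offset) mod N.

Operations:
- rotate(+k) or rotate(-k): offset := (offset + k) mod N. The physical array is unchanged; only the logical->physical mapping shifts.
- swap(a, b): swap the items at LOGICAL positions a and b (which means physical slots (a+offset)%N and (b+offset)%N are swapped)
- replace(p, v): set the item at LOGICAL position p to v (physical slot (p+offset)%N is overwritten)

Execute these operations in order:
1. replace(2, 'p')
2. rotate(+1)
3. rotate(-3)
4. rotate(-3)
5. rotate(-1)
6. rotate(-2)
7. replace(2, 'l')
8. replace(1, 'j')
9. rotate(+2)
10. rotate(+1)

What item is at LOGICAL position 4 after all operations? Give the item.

Answer: G

Derivation:
After op 1 (replace(2, 'p')): offset=0, physical=[A,B,p,D,E,F,G], logical=[A,B,p,D,E,F,G]
After op 2 (rotate(+1)): offset=1, physical=[A,B,p,D,E,F,G], logical=[B,p,D,E,F,G,A]
After op 3 (rotate(-3)): offset=5, physical=[A,B,p,D,E,F,G], logical=[F,G,A,B,p,D,E]
After op 4 (rotate(-3)): offset=2, physical=[A,B,p,D,E,F,G], logical=[p,D,E,F,G,A,B]
After op 5 (rotate(-1)): offset=1, physical=[A,B,p,D,E,F,G], logical=[B,p,D,E,F,G,A]
After op 6 (rotate(-2)): offset=6, physical=[A,B,p,D,E,F,G], logical=[G,A,B,p,D,E,F]
After op 7 (replace(2, 'l')): offset=6, physical=[A,l,p,D,E,F,G], logical=[G,A,l,p,D,E,F]
After op 8 (replace(1, 'j')): offset=6, physical=[j,l,p,D,E,F,G], logical=[G,j,l,p,D,E,F]
After op 9 (rotate(+2)): offset=1, physical=[j,l,p,D,E,F,G], logical=[l,p,D,E,F,G,j]
After op 10 (rotate(+1)): offset=2, physical=[j,l,p,D,E,F,G], logical=[p,D,E,F,G,j,l]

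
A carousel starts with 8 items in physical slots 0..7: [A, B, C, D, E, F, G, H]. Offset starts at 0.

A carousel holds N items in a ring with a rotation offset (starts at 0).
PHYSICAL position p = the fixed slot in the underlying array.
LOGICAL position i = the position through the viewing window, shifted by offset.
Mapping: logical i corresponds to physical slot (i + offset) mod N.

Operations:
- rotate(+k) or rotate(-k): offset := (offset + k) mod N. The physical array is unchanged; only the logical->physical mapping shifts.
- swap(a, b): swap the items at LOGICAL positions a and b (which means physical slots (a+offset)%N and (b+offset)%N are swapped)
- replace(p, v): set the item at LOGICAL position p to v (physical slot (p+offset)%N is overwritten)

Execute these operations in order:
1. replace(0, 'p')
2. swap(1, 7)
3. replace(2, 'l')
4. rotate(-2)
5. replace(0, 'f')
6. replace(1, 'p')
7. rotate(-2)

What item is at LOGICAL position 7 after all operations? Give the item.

After op 1 (replace(0, 'p')): offset=0, physical=[p,B,C,D,E,F,G,H], logical=[p,B,C,D,E,F,G,H]
After op 2 (swap(1, 7)): offset=0, physical=[p,H,C,D,E,F,G,B], logical=[p,H,C,D,E,F,G,B]
After op 3 (replace(2, 'l')): offset=0, physical=[p,H,l,D,E,F,G,B], logical=[p,H,l,D,E,F,G,B]
After op 4 (rotate(-2)): offset=6, physical=[p,H,l,D,E,F,G,B], logical=[G,B,p,H,l,D,E,F]
After op 5 (replace(0, 'f')): offset=6, physical=[p,H,l,D,E,F,f,B], logical=[f,B,p,H,l,D,E,F]
After op 6 (replace(1, 'p')): offset=6, physical=[p,H,l,D,E,F,f,p], logical=[f,p,p,H,l,D,E,F]
After op 7 (rotate(-2)): offset=4, physical=[p,H,l,D,E,F,f,p], logical=[E,F,f,p,p,H,l,D]

Answer: D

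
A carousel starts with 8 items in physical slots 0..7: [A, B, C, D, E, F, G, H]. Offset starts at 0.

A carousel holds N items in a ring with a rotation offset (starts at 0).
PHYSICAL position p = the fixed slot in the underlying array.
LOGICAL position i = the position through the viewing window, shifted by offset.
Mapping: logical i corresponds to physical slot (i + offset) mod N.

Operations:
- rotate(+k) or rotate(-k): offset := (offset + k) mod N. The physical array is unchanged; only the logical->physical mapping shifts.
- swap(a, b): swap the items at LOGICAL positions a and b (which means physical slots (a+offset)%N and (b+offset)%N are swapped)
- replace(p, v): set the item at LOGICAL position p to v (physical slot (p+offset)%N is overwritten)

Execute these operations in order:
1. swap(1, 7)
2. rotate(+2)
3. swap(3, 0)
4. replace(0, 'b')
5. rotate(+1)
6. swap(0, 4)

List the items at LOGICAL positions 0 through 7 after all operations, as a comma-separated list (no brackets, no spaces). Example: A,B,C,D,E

After op 1 (swap(1, 7)): offset=0, physical=[A,H,C,D,E,F,G,B], logical=[A,H,C,D,E,F,G,B]
After op 2 (rotate(+2)): offset=2, physical=[A,H,C,D,E,F,G,B], logical=[C,D,E,F,G,B,A,H]
After op 3 (swap(3, 0)): offset=2, physical=[A,H,F,D,E,C,G,B], logical=[F,D,E,C,G,B,A,H]
After op 4 (replace(0, 'b')): offset=2, physical=[A,H,b,D,E,C,G,B], logical=[b,D,E,C,G,B,A,H]
After op 5 (rotate(+1)): offset=3, physical=[A,H,b,D,E,C,G,B], logical=[D,E,C,G,B,A,H,b]
After op 6 (swap(0, 4)): offset=3, physical=[A,H,b,B,E,C,G,D], logical=[B,E,C,G,D,A,H,b]

Answer: B,E,C,G,D,A,H,b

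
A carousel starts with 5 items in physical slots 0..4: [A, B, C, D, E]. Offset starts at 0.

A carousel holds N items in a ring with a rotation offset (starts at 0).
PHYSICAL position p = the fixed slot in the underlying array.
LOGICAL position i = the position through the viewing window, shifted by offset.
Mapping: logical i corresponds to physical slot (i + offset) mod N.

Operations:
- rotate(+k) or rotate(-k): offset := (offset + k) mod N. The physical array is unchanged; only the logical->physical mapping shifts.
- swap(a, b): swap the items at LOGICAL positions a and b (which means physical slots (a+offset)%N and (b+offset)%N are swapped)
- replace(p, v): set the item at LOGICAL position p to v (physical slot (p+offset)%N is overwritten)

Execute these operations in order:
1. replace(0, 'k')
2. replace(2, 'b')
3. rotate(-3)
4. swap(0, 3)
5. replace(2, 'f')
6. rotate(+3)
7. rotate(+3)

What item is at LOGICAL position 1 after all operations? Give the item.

After op 1 (replace(0, 'k')): offset=0, physical=[k,B,C,D,E], logical=[k,B,C,D,E]
After op 2 (replace(2, 'b')): offset=0, physical=[k,B,b,D,E], logical=[k,B,b,D,E]
After op 3 (rotate(-3)): offset=2, physical=[k,B,b,D,E], logical=[b,D,E,k,B]
After op 4 (swap(0, 3)): offset=2, physical=[b,B,k,D,E], logical=[k,D,E,b,B]
After op 5 (replace(2, 'f')): offset=2, physical=[b,B,k,D,f], logical=[k,D,f,b,B]
After op 6 (rotate(+3)): offset=0, physical=[b,B,k,D,f], logical=[b,B,k,D,f]
After op 7 (rotate(+3)): offset=3, physical=[b,B,k,D,f], logical=[D,f,b,B,k]

Answer: f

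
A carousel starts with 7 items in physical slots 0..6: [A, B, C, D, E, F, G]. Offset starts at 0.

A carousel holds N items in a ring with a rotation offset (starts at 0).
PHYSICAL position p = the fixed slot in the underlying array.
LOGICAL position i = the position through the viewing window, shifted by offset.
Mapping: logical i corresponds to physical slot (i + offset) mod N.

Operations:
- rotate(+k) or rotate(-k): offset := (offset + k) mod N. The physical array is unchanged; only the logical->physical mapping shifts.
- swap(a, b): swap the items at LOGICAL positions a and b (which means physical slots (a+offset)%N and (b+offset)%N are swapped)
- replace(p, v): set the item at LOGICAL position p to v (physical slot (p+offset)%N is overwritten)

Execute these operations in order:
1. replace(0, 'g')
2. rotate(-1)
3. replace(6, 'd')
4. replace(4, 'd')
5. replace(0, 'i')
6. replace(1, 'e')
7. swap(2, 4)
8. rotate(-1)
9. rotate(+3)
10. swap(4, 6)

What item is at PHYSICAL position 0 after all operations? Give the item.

After op 1 (replace(0, 'g')): offset=0, physical=[g,B,C,D,E,F,G], logical=[g,B,C,D,E,F,G]
After op 2 (rotate(-1)): offset=6, physical=[g,B,C,D,E,F,G], logical=[G,g,B,C,D,E,F]
After op 3 (replace(6, 'd')): offset=6, physical=[g,B,C,D,E,d,G], logical=[G,g,B,C,D,E,d]
After op 4 (replace(4, 'd')): offset=6, physical=[g,B,C,d,E,d,G], logical=[G,g,B,C,d,E,d]
After op 5 (replace(0, 'i')): offset=6, physical=[g,B,C,d,E,d,i], logical=[i,g,B,C,d,E,d]
After op 6 (replace(1, 'e')): offset=6, physical=[e,B,C,d,E,d,i], logical=[i,e,B,C,d,E,d]
After op 7 (swap(2, 4)): offset=6, physical=[e,d,C,B,E,d,i], logical=[i,e,d,C,B,E,d]
After op 8 (rotate(-1)): offset=5, physical=[e,d,C,B,E,d,i], logical=[d,i,e,d,C,B,E]
After op 9 (rotate(+3)): offset=1, physical=[e,d,C,B,E,d,i], logical=[d,C,B,E,d,i,e]
After op 10 (swap(4, 6)): offset=1, physical=[d,d,C,B,E,e,i], logical=[d,C,B,E,e,i,d]

Answer: d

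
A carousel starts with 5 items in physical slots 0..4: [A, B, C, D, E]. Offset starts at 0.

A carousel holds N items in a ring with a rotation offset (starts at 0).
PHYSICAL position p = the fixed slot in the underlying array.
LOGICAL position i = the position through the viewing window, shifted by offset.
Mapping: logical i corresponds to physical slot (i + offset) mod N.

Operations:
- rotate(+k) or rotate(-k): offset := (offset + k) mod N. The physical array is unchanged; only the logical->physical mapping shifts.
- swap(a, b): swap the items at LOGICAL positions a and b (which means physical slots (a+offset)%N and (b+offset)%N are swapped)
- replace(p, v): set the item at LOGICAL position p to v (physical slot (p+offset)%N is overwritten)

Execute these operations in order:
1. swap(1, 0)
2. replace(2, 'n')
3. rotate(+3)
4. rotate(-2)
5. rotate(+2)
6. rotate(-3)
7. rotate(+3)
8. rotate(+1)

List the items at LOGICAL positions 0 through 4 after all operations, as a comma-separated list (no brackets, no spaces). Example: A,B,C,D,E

After op 1 (swap(1, 0)): offset=0, physical=[B,A,C,D,E], logical=[B,A,C,D,E]
After op 2 (replace(2, 'n')): offset=0, physical=[B,A,n,D,E], logical=[B,A,n,D,E]
After op 3 (rotate(+3)): offset=3, physical=[B,A,n,D,E], logical=[D,E,B,A,n]
After op 4 (rotate(-2)): offset=1, physical=[B,A,n,D,E], logical=[A,n,D,E,B]
After op 5 (rotate(+2)): offset=3, physical=[B,A,n,D,E], logical=[D,E,B,A,n]
After op 6 (rotate(-3)): offset=0, physical=[B,A,n,D,E], logical=[B,A,n,D,E]
After op 7 (rotate(+3)): offset=3, physical=[B,A,n,D,E], logical=[D,E,B,A,n]
After op 8 (rotate(+1)): offset=4, physical=[B,A,n,D,E], logical=[E,B,A,n,D]

Answer: E,B,A,n,D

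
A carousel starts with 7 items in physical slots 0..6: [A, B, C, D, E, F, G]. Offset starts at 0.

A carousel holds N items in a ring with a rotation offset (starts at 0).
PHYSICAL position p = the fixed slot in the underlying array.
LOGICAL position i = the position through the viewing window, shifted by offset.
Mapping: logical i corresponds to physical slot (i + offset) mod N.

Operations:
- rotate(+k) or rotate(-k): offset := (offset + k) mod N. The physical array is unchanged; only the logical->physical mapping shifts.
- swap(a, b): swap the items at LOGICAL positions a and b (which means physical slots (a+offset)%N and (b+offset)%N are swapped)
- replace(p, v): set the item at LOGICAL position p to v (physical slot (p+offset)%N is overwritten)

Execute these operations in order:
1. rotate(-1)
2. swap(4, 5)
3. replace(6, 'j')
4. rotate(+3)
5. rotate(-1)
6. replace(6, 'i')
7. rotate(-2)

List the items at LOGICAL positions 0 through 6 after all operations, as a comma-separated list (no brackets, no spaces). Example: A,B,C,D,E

Answer: G,i,B,C,E,D,j

Derivation:
After op 1 (rotate(-1)): offset=6, physical=[A,B,C,D,E,F,G], logical=[G,A,B,C,D,E,F]
After op 2 (swap(4, 5)): offset=6, physical=[A,B,C,E,D,F,G], logical=[G,A,B,C,E,D,F]
After op 3 (replace(6, 'j')): offset=6, physical=[A,B,C,E,D,j,G], logical=[G,A,B,C,E,D,j]
After op 4 (rotate(+3)): offset=2, physical=[A,B,C,E,D,j,G], logical=[C,E,D,j,G,A,B]
After op 5 (rotate(-1)): offset=1, physical=[A,B,C,E,D,j,G], logical=[B,C,E,D,j,G,A]
After op 6 (replace(6, 'i')): offset=1, physical=[i,B,C,E,D,j,G], logical=[B,C,E,D,j,G,i]
After op 7 (rotate(-2)): offset=6, physical=[i,B,C,E,D,j,G], logical=[G,i,B,C,E,D,j]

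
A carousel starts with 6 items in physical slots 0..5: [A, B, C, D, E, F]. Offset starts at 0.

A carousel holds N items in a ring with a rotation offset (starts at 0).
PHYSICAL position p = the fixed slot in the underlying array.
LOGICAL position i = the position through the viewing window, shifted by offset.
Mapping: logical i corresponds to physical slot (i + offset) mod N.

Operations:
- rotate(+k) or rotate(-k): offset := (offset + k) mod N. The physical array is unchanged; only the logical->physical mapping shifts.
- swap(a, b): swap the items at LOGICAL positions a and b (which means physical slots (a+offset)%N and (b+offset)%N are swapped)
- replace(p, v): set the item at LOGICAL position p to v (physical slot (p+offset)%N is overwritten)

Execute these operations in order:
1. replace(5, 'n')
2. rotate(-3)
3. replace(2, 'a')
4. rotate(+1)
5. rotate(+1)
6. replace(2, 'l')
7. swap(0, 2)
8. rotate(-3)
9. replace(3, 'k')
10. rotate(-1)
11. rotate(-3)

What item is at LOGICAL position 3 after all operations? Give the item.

Answer: a

Derivation:
After op 1 (replace(5, 'n')): offset=0, physical=[A,B,C,D,E,n], logical=[A,B,C,D,E,n]
After op 2 (rotate(-3)): offset=3, physical=[A,B,C,D,E,n], logical=[D,E,n,A,B,C]
After op 3 (replace(2, 'a')): offset=3, physical=[A,B,C,D,E,a], logical=[D,E,a,A,B,C]
After op 4 (rotate(+1)): offset=4, physical=[A,B,C,D,E,a], logical=[E,a,A,B,C,D]
After op 5 (rotate(+1)): offset=5, physical=[A,B,C,D,E,a], logical=[a,A,B,C,D,E]
After op 6 (replace(2, 'l')): offset=5, physical=[A,l,C,D,E,a], logical=[a,A,l,C,D,E]
After op 7 (swap(0, 2)): offset=5, physical=[A,a,C,D,E,l], logical=[l,A,a,C,D,E]
After op 8 (rotate(-3)): offset=2, physical=[A,a,C,D,E,l], logical=[C,D,E,l,A,a]
After op 9 (replace(3, 'k')): offset=2, physical=[A,a,C,D,E,k], logical=[C,D,E,k,A,a]
After op 10 (rotate(-1)): offset=1, physical=[A,a,C,D,E,k], logical=[a,C,D,E,k,A]
After op 11 (rotate(-3)): offset=4, physical=[A,a,C,D,E,k], logical=[E,k,A,a,C,D]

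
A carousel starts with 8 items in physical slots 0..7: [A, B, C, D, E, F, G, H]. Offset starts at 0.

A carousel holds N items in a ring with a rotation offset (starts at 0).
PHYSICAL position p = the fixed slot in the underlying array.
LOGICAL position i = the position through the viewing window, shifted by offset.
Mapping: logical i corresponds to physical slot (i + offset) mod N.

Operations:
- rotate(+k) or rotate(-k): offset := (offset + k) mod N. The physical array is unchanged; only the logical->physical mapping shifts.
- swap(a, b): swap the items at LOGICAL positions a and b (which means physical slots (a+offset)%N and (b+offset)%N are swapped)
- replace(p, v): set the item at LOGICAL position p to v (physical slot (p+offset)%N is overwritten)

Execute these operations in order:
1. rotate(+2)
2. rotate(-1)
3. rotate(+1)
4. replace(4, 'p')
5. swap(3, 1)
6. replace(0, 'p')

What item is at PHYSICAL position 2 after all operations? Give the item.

After op 1 (rotate(+2)): offset=2, physical=[A,B,C,D,E,F,G,H], logical=[C,D,E,F,G,H,A,B]
After op 2 (rotate(-1)): offset=1, physical=[A,B,C,D,E,F,G,H], logical=[B,C,D,E,F,G,H,A]
After op 3 (rotate(+1)): offset=2, physical=[A,B,C,D,E,F,G,H], logical=[C,D,E,F,G,H,A,B]
After op 4 (replace(4, 'p')): offset=2, physical=[A,B,C,D,E,F,p,H], logical=[C,D,E,F,p,H,A,B]
After op 5 (swap(3, 1)): offset=2, physical=[A,B,C,F,E,D,p,H], logical=[C,F,E,D,p,H,A,B]
After op 6 (replace(0, 'p')): offset=2, physical=[A,B,p,F,E,D,p,H], logical=[p,F,E,D,p,H,A,B]

Answer: p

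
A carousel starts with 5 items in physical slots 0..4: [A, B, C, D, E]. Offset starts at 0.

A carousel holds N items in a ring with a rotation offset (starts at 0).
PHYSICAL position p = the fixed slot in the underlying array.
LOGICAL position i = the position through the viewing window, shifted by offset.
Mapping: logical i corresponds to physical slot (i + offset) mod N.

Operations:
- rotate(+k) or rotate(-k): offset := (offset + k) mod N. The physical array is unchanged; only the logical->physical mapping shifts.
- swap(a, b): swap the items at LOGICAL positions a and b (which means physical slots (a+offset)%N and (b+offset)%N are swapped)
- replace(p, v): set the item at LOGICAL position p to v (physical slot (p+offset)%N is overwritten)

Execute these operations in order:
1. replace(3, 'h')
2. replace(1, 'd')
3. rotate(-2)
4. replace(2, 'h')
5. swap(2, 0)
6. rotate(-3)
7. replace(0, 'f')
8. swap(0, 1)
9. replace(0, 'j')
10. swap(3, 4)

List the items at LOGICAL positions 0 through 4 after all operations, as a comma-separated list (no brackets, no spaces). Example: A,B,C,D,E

After op 1 (replace(3, 'h')): offset=0, physical=[A,B,C,h,E], logical=[A,B,C,h,E]
After op 2 (replace(1, 'd')): offset=0, physical=[A,d,C,h,E], logical=[A,d,C,h,E]
After op 3 (rotate(-2)): offset=3, physical=[A,d,C,h,E], logical=[h,E,A,d,C]
After op 4 (replace(2, 'h')): offset=3, physical=[h,d,C,h,E], logical=[h,E,h,d,C]
After op 5 (swap(2, 0)): offset=3, physical=[h,d,C,h,E], logical=[h,E,h,d,C]
After op 6 (rotate(-3)): offset=0, physical=[h,d,C,h,E], logical=[h,d,C,h,E]
After op 7 (replace(0, 'f')): offset=0, physical=[f,d,C,h,E], logical=[f,d,C,h,E]
After op 8 (swap(0, 1)): offset=0, physical=[d,f,C,h,E], logical=[d,f,C,h,E]
After op 9 (replace(0, 'j')): offset=0, physical=[j,f,C,h,E], logical=[j,f,C,h,E]
After op 10 (swap(3, 4)): offset=0, physical=[j,f,C,E,h], logical=[j,f,C,E,h]

Answer: j,f,C,E,h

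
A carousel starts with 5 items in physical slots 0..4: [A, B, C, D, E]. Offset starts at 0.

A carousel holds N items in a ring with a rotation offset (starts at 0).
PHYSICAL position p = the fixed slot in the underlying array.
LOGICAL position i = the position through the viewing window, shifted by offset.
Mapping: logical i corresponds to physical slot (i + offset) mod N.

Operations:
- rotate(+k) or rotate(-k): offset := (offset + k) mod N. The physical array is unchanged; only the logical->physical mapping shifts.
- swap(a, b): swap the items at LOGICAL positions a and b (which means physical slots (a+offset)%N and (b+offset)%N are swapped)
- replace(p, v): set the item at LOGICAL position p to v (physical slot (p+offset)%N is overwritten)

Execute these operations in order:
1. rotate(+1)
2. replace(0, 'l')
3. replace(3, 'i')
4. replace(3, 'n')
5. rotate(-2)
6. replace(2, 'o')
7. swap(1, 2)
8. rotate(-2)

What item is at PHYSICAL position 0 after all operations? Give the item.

Answer: o

Derivation:
After op 1 (rotate(+1)): offset=1, physical=[A,B,C,D,E], logical=[B,C,D,E,A]
After op 2 (replace(0, 'l')): offset=1, physical=[A,l,C,D,E], logical=[l,C,D,E,A]
After op 3 (replace(3, 'i')): offset=1, physical=[A,l,C,D,i], logical=[l,C,D,i,A]
After op 4 (replace(3, 'n')): offset=1, physical=[A,l,C,D,n], logical=[l,C,D,n,A]
After op 5 (rotate(-2)): offset=4, physical=[A,l,C,D,n], logical=[n,A,l,C,D]
After op 6 (replace(2, 'o')): offset=4, physical=[A,o,C,D,n], logical=[n,A,o,C,D]
After op 7 (swap(1, 2)): offset=4, physical=[o,A,C,D,n], logical=[n,o,A,C,D]
After op 8 (rotate(-2)): offset=2, physical=[o,A,C,D,n], logical=[C,D,n,o,A]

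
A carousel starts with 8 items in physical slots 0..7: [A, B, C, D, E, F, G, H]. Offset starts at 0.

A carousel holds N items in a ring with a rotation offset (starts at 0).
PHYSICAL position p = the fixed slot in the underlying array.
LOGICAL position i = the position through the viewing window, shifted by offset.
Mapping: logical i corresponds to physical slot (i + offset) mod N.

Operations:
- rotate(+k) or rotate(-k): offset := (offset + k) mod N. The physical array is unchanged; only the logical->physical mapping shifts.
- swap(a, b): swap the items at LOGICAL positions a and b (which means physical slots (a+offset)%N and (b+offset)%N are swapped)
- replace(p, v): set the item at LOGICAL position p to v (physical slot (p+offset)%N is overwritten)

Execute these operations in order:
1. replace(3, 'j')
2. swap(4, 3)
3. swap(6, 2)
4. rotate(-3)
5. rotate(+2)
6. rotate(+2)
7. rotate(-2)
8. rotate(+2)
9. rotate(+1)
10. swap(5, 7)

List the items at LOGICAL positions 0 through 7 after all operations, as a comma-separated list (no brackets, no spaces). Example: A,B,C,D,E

Answer: G,E,j,F,C,B,A,H

Derivation:
After op 1 (replace(3, 'j')): offset=0, physical=[A,B,C,j,E,F,G,H], logical=[A,B,C,j,E,F,G,H]
After op 2 (swap(4, 3)): offset=0, physical=[A,B,C,E,j,F,G,H], logical=[A,B,C,E,j,F,G,H]
After op 3 (swap(6, 2)): offset=0, physical=[A,B,G,E,j,F,C,H], logical=[A,B,G,E,j,F,C,H]
After op 4 (rotate(-3)): offset=5, physical=[A,B,G,E,j,F,C,H], logical=[F,C,H,A,B,G,E,j]
After op 5 (rotate(+2)): offset=7, physical=[A,B,G,E,j,F,C,H], logical=[H,A,B,G,E,j,F,C]
After op 6 (rotate(+2)): offset=1, physical=[A,B,G,E,j,F,C,H], logical=[B,G,E,j,F,C,H,A]
After op 7 (rotate(-2)): offset=7, physical=[A,B,G,E,j,F,C,H], logical=[H,A,B,G,E,j,F,C]
After op 8 (rotate(+2)): offset=1, physical=[A,B,G,E,j,F,C,H], logical=[B,G,E,j,F,C,H,A]
After op 9 (rotate(+1)): offset=2, physical=[A,B,G,E,j,F,C,H], logical=[G,E,j,F,C,H,A,B]
After op 10 (swap(5, 7)): offset=2, physical=[A,H,G,E,j,F,C,B], logical=[G,E,j,F,C,B,A,H]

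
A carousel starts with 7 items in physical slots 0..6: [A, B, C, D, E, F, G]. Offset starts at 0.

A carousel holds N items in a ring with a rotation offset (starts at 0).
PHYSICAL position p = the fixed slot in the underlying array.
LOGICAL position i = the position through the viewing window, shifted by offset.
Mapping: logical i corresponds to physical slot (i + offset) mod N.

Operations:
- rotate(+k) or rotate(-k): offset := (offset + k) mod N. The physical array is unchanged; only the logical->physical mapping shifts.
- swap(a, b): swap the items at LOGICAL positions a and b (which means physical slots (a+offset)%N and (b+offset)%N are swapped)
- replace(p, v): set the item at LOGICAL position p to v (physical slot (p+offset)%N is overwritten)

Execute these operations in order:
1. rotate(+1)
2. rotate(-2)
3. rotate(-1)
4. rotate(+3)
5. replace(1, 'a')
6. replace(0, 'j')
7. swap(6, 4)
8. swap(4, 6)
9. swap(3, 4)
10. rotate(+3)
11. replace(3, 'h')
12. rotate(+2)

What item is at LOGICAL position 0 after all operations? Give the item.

Answer: G

Derivation:
After op 1 (rotate(+1)): offset=1, physical=[A,B,C,D,E,F,G], logical=[B,C,D,E,F,G,A]
After op 2 (rotate(-2)): offset=6, physical=[A,B,C,D,E,F,G], logical=[G,A,B,C,D,E,F]
After op 3 (rotate(-1)): offset=5, physical=[A,B,C,D,E,F,G], logical=[F,G,A,B,C,D,E]
After op 4 (rotate(+3)): offset=1, physical=[A,B,C,D,E,F,G], logical=[B,C,D,E,F,G,A]
After op 5 (replace(1, 'a')): offset=1, physical=[A,B,a,D,E,F,G], logical=[B,a,D,E,F,G,A]
After op 6 (replace(0, 'j')): offset=1, physical=[A,j,a,D,E,F,G], logical=[j,a,D,E,F,G,A]
After op 7 (swap(6, 4)): offset=1, physical=[F,j,a,D,E,A,G], logical=[j,a,D,E,A,G,F]
After op 8 (swap(4, 6)): offset=1, physical=[A,j,a,D,E,F,G], logical=[j,a,D,E,F,G,A]
After op 9 (swap(3, 4)): offset=1, physical=[A,j,a,D,F,E,G], logical=[j,a,D,F,E,G,A]
After op 10 (rotate(+3)): offset=4, physical=[A,j,a,D,F,E,G], logical=[F,E,G,A,j,a,D]
After op 11 (replace(3, 'h')): offset=4, physical=[h,j,a,D,F,E,G], logical=[F,E,G,h,j,a,D]
After op 12 (rotate(+2)): offset=6, physical=[h,j,a,D,F,E,G], logical=[G,h,j,a,D,F,E]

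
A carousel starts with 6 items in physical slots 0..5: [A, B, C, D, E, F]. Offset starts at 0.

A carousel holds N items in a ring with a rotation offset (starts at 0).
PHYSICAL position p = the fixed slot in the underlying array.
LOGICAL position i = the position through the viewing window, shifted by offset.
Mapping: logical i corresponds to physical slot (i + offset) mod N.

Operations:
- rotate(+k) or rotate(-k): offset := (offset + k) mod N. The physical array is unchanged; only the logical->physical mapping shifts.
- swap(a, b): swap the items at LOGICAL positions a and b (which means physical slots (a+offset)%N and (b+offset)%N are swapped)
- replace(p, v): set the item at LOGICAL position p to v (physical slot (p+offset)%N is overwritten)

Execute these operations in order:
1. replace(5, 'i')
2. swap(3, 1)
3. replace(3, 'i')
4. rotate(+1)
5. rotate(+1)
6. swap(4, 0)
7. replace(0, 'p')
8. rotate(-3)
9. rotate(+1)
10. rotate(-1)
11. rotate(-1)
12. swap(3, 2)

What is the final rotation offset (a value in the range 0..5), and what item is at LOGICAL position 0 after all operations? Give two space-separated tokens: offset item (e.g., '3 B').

Answer: 4 E

Derivation:
After op 1 (replace(5, 'i')): offset=0, physical=[A,B,C,D,E,i], logical=[A,B,C,D,E,i]
After op 2 (swap(3, 1)): offset=0, physical=[A,D,C,B,E,i], logical=[A,D,C,B,E,i]
After op 3 (replace(3, 'i')): offset=0, physical=[A,D,C,i,E,i], logical=[A,D,C,i,E,i]
After op 4 (rotate(+1)): offset=1, physical=[A,D,C,i,E,i], logical=[D,C,i,E,i,A]
After op 5 (rotate(+1)): offset=2, physical=[A,D,C,i,E,i], logical=[C,i,E,i,A,D]
After op 6 (swap(4, 0)): offset=2, physical=[C,D,A,i,E,i], logical=[A,i,E,i,C,D]
After op 7 (replace(0, 'p')): offset=2, physical=[C,D,p,i,E,i], logical=[p,i,E,i,C,D]
After op 8 (rotate(-3)): offset=5, physical=[C,D,p,i,E,i], logical=[i,C,D,p,i,E]
After op 9 (rotate(+1)): offset=0, physical=[C,D,p,i,E,i], logical=[C,D,p,i,E,i]
After op 10 (rotate(-1)): offset=5, physical=[C,D,p,i,E,i], logical=[i,C,D,p,i,E]
After op 11 (rotate(-1)): offset=4, physical=[C,D,p,i,E,i], logical=[E,i,C,D,p,i]
After op 12 (swap(3, 2)): offset=4, physical=[D,C,p,i,E,i], logical=[E,i,D,C,p,i]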